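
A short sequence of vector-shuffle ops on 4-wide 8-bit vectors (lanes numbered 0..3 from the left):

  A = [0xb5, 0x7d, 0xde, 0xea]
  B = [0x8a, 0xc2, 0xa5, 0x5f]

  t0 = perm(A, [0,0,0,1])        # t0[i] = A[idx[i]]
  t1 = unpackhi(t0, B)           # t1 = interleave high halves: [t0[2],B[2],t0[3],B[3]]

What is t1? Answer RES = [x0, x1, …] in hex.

t0 = [0xb5, 0xb5, 0xb5, 0x7d]
t1 = [0xb5, 0xa5, 0x7d, 0x5f]

RES = [0xb5, 0xa5, 0x7d, 0x5f]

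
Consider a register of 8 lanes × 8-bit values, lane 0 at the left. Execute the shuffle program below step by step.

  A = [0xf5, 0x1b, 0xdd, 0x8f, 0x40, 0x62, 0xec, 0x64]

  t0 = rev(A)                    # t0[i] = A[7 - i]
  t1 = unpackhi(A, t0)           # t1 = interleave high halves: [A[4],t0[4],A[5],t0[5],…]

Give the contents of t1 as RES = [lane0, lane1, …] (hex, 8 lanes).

RES = [ 0x40  0x8f  0x62  0xdd  0xec  0x1b  0x64  0xf5 ]

→ t0 |64|ec|62|40|8f|dd|1b|f5|
→ t1 |40|8f|62|dd|ec|1b|64|f5|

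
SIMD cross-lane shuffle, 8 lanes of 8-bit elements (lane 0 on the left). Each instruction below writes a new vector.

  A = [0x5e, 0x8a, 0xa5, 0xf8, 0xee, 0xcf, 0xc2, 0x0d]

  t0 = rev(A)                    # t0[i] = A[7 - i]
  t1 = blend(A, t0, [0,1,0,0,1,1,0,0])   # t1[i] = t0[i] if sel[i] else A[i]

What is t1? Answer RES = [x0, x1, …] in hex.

→ t0 |0d|c2|cf|ee|f8|a5|8a|5e|
→ t1 |5e|c2|a5|f8|f8|a5|c2|0d|

RES = [ 0x5e  0xc2  0xa5  0xf8  0xf8  0xa5  0xc2  0x0d ]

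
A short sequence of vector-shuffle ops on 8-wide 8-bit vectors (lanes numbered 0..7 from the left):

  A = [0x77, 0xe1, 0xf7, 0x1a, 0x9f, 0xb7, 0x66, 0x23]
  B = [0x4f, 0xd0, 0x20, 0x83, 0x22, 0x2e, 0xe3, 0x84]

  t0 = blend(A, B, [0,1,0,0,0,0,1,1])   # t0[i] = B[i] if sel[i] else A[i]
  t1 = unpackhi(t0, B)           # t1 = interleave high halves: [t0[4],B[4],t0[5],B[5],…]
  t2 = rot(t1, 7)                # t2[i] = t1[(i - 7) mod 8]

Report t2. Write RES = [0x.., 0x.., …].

RES = [0x22, 0xb7, 0x2e, 0xe3, 0xe3, 0x84, 0x84, 0x9f]

→ t0 |77|d0|f7|1a|9f|b7|e3|84|
→ t1 |9f|22|b7|2e|e3|e3|84|84|
→ t2 |22|b7|2e|e3|e3|84|84|9f|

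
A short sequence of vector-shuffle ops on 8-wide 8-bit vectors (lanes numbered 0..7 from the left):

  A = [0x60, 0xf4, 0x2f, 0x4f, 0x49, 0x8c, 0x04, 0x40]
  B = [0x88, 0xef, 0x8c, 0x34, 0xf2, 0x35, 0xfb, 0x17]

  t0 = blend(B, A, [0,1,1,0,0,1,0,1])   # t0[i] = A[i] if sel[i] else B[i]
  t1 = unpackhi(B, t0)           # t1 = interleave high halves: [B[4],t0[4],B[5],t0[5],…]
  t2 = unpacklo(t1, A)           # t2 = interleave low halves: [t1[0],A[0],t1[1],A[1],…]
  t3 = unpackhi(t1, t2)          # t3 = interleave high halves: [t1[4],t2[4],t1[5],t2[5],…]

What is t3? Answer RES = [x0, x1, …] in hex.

RES = [ 0xfb  0x35  0xfb  0x2f  0x17  0x8c  0x40  0x4f ]

  t0: 88 f4 2f 34 f2 8c fb 40
  t1: f2 f2 35 8c fb fb 17 40
  t2: f2 60 f2 f4 35 2f 8c 4f
  t3: fb 35 fb 2f 17 8c 40 4f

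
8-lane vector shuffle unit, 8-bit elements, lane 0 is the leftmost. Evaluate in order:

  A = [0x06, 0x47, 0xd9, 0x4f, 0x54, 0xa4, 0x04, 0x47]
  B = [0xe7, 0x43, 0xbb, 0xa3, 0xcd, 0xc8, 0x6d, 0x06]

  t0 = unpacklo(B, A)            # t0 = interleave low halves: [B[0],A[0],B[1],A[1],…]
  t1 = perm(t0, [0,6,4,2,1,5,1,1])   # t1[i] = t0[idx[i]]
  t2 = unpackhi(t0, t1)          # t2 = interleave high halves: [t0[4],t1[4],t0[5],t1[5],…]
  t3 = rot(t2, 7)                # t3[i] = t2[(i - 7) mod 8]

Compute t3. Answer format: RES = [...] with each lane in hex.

  t0: e7 06 43 47 bb d9 a3 4f
  t1: e7 a3 bb 43 06 d9 06 06
  t2: bb 06 d9 d9 a3 06 4f 06
  t3: 06 d9 d9 a3 06 4f 06 bb

RES = [0x06, 0xd9, 0xd9, 0xa3, 0x06, 0x4f, 0x06, 0xbb]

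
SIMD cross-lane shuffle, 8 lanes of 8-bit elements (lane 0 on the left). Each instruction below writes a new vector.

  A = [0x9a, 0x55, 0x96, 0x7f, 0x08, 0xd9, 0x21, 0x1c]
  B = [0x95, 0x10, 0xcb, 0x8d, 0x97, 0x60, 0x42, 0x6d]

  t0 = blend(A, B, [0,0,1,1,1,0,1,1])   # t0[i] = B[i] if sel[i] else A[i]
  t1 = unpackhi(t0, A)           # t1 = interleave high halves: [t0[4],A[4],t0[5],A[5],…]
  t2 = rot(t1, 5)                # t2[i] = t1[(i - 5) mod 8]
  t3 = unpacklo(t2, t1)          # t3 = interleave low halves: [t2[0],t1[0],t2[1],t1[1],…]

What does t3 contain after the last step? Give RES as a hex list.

t0 = [0x9a, 0x55, 0xcb, 0x8d, 0x97, 0xd9, 0x42, 0x6d]
t1 = [0x97, 0x08, 0xd9, 0xd9, 0x42, 0x21, 0x6d, 0x1c]
t2 = [0xd9, 0x42, 0x21, 0x6d, 0x1c, 0x97, 0x08, 0xd9]
t3 = [0xd9, 0x97, 0x42, 0x08, 0x21, 0xd9, 0x6d, 0xd9]

RES = [0xd9, 0x97, 0x42, 0x08, 0x21, 0xd9, 0x6d, 0xd9]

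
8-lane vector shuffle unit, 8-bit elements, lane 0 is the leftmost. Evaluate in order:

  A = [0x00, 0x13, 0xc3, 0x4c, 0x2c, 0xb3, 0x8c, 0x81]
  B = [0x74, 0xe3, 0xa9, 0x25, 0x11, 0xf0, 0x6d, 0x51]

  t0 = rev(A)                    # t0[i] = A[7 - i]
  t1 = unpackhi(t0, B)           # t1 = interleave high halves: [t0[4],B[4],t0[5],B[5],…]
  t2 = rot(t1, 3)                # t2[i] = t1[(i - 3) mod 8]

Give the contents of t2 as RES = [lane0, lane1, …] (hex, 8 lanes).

t0 = [0x81, 0x8c, 0xb3, 0x2c, 0x4c, 0xc3, 0x13, 0x00]
t1 = [0x4c, 0x11, 0xc3, 0xf0, 0x13, 0x6d, 0x00, 0x51]
t2 = [0x6d, 0x00, 0x51, 0x4c, 0x11, 0xc3, 0xf0, 0x13]

RES = [ 0x6d  0x00  0x51  0x4c  0x11  0xc3  0xf0  0x13 ]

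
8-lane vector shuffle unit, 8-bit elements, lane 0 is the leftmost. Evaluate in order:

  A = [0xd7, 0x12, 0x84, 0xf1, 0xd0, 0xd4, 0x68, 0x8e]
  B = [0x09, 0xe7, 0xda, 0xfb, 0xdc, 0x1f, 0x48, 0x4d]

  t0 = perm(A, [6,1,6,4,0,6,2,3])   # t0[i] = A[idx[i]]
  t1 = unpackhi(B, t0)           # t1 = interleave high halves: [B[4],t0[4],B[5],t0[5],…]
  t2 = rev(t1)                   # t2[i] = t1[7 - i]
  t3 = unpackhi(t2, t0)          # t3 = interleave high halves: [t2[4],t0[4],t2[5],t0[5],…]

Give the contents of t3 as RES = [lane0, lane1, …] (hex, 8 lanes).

t0 = [0x68, 0x12, 0x68, 0xd0, 0xd7, 0x68, 0x84, 0xf1]
t1 = [0xdc, 0xd7, 0x1f, 0x68, 0x48, 0x84, 0x4d, 0xf1]
t2 = [0xf1, 0x4d, 0x84, 0x48, 0x68, 0x1f, 0xd7, 0xdc]
t3 = [0x68, 0xd7, 0x1f, 0x68, 0xd7, 0x84, 0xdc, 0xf1]

RES = [0x68, 0xd7, 0x1f, 0x68, 0xd7, 0x84, 0xdc, 0xf1]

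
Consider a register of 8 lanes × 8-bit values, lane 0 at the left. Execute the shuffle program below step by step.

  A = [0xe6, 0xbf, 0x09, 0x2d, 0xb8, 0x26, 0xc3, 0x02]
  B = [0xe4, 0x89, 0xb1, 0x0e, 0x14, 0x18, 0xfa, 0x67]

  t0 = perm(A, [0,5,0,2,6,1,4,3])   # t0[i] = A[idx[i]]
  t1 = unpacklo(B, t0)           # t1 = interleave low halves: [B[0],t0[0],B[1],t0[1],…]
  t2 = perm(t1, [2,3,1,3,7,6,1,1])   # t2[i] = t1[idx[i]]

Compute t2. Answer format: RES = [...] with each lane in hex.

→ t0 |e6|26|e6|09|c3|bf|b8|2d|
→ t1 |e4|e6|89|26|b1|e6|0e|09|
→ t2 |89|26|e6|26|09|0e|e6|e6|

RES = [0x89, 0x26, 0xe6, 0x26, 0x09, 0x0e, 0xe6, 0xe6]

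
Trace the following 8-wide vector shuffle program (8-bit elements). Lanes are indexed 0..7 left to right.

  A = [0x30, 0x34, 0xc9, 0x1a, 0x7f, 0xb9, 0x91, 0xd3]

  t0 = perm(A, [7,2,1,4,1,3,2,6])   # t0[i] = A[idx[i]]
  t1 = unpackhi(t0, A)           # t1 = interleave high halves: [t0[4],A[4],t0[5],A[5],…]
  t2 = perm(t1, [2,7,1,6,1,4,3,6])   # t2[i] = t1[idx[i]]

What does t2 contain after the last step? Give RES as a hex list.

  t0: d3 c9 34 7f 34 1a c9 91
  t1: 34 7f 1a b9 c9 91 91 d3
  t2: 1a d3 7f 91 7f c9 b9 91

RES = [ 0x1a  0xd3  0x7f  0x91  0x7f  0xc9  0xb9  0x91 ]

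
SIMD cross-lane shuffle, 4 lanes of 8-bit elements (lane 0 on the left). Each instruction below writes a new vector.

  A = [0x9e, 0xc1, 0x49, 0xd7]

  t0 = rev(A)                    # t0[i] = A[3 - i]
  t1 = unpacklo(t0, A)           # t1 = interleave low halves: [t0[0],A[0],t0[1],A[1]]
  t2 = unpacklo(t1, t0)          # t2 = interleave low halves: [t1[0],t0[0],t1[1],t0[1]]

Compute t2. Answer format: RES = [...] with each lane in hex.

RES = [0xd7, 0xd7, 0x9e, 0x49]

t0 = [0xd7, 0x49, 0xc1, 0x9e]
t1 = [0xd7, 0x9e, 0x49, 0xc1]
t2 = [0xd7, 0xd7, 0x9e, 0x49]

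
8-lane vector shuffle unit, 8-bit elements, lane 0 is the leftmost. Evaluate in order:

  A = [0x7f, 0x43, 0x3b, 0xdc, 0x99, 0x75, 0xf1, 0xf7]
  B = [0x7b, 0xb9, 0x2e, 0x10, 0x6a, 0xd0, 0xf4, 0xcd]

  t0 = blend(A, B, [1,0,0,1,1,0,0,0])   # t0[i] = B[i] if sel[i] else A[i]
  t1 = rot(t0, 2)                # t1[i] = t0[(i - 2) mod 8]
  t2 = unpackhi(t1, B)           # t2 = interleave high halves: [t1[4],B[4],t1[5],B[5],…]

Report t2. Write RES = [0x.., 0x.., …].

  t0: 7b 43 3b 10 6a 75 f1 f7
  t1: f1 f7 7b 43 3b 10 6a 75
  t2: 3b 6a 10 d0 6a f4 75 cd

RES = [0x3b, 0x6a, 0x10, 0xd0, 0x6a, 0xf4, 0x75, 0xcd]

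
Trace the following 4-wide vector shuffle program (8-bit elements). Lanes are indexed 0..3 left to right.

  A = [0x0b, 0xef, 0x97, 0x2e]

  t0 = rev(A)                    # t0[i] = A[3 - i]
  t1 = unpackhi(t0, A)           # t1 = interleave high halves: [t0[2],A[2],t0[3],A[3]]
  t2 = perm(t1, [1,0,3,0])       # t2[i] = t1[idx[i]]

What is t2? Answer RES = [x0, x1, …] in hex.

→ t0 |2e|97|ef|0b|
→ t1 |ef|97|0b|2e|
→ t2 |97|ef|2e|ef|

RES = [ 0x97  0xef  0x2e  0xef ]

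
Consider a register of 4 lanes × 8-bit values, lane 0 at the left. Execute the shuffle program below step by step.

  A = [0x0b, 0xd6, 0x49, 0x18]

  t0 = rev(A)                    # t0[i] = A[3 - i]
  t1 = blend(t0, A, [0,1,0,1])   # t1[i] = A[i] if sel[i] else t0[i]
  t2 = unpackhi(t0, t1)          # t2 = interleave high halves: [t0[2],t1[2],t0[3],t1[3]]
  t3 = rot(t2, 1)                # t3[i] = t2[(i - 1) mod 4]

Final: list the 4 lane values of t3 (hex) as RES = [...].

  t0: 18 49 d6 0b
  t1: 18 d6 d6 18
  t2: d6 d6 0b 18
  t3: 18 d6 d6 0b

RES = [0x18, 0xd6, 0xd6, 0x0b]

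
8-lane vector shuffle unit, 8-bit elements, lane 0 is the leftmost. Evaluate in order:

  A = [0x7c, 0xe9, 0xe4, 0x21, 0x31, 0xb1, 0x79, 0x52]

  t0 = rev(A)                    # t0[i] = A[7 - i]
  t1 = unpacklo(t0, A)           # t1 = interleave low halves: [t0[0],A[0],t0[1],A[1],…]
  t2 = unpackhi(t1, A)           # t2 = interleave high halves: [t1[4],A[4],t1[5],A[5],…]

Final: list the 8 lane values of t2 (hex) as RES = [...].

→ t0 |52|79|b1|31|21|e4|e9|7c|
→ t1 |52|7c|79|e9|b1|e4|31|21|
→ t2 |b1|31|e4|b1|31|79|21|52|

RES = [ 0xb1  0x31  0xe4  0xb1  0x31  0x79  0x21  0x52 ]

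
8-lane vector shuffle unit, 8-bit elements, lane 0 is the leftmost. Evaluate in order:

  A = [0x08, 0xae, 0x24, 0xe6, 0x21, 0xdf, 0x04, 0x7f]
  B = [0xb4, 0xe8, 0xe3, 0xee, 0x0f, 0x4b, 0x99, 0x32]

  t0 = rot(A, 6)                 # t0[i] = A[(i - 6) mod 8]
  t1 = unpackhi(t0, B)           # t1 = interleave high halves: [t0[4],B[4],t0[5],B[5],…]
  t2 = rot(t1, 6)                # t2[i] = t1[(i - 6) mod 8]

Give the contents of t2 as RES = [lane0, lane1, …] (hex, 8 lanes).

RES = [0x7f, 0x4b, 0x08, 0x99, 0xae, 0x32, 0x04, 0x0f]

→ t0 |24|e6|21|df|04|7f|08|ae|
→ t1 |04|0f|7f|4b|08|99|ae|32|
→ t2 |7f|4b|08|99|ae|32|04|0f|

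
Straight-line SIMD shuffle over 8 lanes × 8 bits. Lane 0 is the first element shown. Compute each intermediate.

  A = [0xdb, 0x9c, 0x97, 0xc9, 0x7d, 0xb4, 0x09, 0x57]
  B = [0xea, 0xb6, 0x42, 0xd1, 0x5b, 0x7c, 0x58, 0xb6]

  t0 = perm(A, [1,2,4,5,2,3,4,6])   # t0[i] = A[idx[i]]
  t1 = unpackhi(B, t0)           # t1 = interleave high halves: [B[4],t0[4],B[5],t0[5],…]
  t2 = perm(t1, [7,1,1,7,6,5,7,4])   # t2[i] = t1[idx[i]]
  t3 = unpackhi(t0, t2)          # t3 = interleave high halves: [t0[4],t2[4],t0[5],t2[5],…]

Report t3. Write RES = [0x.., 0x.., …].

t0 = [0x9c, 0x97, 0x7d, 0xb4, 0x97, 0xc9, 0x7d, 0x09]
t1 = [0x5b, 0x97, 0x7c, 0xc9, 0x58, 0x7d, 0xb6, 0x09]
t2 = [0x09, 0x97, 0x97, 0x09, 0xb6, 0x7d, 0x09, 0x58]
t3 = [0x97, 0xb6, 0xc9, 0x7d, 0x7d, 0x09, 0x09, 0x58]

RES = [0x97, 0xb6, 0xc9, 0x7d, 0x7d, 0x09, 0x09, 0x58]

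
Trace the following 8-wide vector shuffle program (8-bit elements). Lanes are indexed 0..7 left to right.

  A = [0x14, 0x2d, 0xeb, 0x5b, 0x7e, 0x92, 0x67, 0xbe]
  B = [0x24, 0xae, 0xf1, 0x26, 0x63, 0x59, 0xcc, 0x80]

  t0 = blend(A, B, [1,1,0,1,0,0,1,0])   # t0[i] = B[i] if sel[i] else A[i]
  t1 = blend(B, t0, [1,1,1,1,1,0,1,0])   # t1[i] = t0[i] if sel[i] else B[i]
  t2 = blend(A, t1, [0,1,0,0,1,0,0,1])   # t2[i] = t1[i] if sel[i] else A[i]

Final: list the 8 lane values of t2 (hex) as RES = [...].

  t0: 24 ae eb 26 7e 92 cc be
  t1: 24 ae eb 26 7e 59 cc 80
  t2: 14 ae eb 5b 7e 92 67 80

RES = [ 0x14  0xae  0xeb  0x5b  0x7e  0x92  0x67  0x80 ]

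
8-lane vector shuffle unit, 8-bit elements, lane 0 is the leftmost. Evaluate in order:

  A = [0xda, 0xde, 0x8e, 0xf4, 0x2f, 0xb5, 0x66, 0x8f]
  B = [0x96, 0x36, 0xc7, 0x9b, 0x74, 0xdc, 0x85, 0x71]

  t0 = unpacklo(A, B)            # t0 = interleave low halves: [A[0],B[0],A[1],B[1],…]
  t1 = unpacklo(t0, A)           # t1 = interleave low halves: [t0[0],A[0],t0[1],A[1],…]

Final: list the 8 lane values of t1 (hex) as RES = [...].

RES = [ 0xda  0xda  0x96  0xde  0xde  0x8e  0x36  0xf4 ]

→ t0 |da|96|de|36|8e|c7|f4|9b|
→ t1 |da|da|96|de|de|8e|36|f4|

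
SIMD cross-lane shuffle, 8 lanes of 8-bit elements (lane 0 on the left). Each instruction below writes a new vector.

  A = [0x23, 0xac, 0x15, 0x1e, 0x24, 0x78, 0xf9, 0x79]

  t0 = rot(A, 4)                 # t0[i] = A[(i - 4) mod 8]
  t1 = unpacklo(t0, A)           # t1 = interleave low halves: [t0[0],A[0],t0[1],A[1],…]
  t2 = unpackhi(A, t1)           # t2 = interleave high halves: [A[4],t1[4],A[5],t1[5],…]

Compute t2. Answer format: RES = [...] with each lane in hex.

t0 = [0x24, 0x78, 0xf9, 0x79, 0x23, 0xac, 0x15, 0x1e]
t1 = [0x24, 0x23, 0x78, 0xac, 0xf9, 0x15, 0x79, 0x1e]
t2 = [0x24, 0xf9, 0x78, 0x15, 0xf9, 0x79, 0x79, 0x1e]

RES = [ 0x24  0xf9  0x78  0x15  0xf9  0x79  0x79  0x1e ]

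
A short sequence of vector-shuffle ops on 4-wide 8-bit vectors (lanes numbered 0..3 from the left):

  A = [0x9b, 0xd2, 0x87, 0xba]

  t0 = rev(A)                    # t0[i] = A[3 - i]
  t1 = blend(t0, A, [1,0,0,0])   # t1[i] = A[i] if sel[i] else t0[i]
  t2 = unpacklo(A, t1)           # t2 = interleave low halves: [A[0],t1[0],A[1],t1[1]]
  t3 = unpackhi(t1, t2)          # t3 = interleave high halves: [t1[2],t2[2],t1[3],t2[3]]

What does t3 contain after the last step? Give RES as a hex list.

  t0: ba 87 d2 9b
  t1: 9b 87 d2 9b
  t2: 9b 9b d2 87
  t3: d2 d2 9b 87

RES = [ 0xd2  0xd2  0x9b  0x87 ]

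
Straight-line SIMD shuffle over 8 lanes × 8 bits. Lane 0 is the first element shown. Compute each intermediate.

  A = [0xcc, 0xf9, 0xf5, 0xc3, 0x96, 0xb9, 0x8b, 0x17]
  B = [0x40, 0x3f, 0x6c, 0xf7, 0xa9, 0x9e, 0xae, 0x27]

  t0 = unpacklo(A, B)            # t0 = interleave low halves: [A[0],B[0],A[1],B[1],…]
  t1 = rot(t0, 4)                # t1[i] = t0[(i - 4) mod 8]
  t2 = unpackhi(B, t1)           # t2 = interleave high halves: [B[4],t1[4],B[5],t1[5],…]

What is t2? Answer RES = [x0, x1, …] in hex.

RES = [0xa9, 0xcc, 0x9e, 0x40, 0xae, 0xf9, 0x27, 0x3f]

  t0: cc 40 f9 3f f5 6c c3 f7
  t1: f5 6c c3 f7 cc 40 f9 3f
  t2: a9 cc 9e 40 ae f9 27 3f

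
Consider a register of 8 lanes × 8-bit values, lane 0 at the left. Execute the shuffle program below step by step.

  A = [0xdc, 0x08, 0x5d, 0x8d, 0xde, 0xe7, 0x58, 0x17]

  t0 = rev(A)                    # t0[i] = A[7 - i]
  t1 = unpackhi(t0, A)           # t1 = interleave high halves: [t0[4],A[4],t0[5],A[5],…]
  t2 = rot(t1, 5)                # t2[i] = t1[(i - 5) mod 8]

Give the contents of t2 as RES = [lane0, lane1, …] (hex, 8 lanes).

RES = [ 0xe7  0x08  0x58  0xdc  0x17  0x8d  0xde  0x5d ]

  t0: 17 58 e7 de 8d 5d 08 dc
  t1: 8d de 5d e7 08 58 dc 17
  t2: e7 08 58 dc 17 8d de 5d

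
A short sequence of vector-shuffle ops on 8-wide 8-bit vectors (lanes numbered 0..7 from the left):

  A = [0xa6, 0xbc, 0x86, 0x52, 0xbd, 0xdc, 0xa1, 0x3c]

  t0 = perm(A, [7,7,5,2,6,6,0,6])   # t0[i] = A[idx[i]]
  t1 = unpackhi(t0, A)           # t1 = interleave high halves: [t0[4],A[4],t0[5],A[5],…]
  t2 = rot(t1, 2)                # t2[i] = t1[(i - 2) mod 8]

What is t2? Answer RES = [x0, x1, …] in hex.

  t0: 3c 3c dc 86 a1 a1 a6 a1
  t1: a1 bd a1 dc a6 a1 a1 3c
  t2: a1 3c a1 bd a1 dc a6 a1

RES = [ 0xa1  0x3c  0xa1  0xbd  0xa1  0xdc  0xa6  0xa1 ]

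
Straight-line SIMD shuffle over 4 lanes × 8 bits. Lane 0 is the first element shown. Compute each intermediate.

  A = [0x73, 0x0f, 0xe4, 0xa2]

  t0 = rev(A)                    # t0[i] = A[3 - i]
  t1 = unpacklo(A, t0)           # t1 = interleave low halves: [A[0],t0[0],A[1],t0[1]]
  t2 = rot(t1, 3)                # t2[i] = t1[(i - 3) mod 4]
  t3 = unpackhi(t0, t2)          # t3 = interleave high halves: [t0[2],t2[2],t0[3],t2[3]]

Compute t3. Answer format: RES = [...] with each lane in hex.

RES = [ 0x0f  0xe4  0x73  0x73 ]

t0 = [0xa2, 0xe4, 0x0f, 0x73]
t1 = [0x73, 0xa2, 0x0f, 0xe4]
t2 = [0xa2, 0x0f, 0xe4, 0x73]
t3 = [0x0f, 0xe4, 0x73, 0x73]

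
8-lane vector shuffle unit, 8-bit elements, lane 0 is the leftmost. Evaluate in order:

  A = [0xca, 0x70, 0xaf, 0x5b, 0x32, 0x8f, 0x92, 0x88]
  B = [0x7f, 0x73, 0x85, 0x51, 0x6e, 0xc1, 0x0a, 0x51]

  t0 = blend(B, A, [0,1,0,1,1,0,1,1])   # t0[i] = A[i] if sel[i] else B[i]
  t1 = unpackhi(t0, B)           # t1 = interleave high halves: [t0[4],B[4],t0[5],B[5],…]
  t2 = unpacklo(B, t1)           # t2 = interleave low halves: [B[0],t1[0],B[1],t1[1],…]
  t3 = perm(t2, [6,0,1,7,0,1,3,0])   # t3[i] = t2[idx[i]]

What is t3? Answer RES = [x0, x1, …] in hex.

RES = [0x51, 0x7f, 0x32, 0xc1, 0x7f, 0x32, 0x6e, 0x7f]

  t0: 7f 70 85 5b 32 c1 92 88
  t1: 32 6e c1 c1 92 0a 88 51
  t2: 7f 32 73 6e 85 c1 51 c1
  t3: 51 7f 32 c1 7f 32 6e 7f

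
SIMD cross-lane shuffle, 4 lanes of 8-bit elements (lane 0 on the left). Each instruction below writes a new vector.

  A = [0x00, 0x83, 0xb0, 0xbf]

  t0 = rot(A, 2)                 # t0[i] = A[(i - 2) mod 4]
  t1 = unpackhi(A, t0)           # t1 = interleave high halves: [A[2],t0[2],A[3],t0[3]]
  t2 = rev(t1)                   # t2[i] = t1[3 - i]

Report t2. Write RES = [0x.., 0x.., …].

  t0: b0 bf 00 83
  t1: b0 00 bf 83
  t2: 83 bf 00 b0

RES = [ 0x83  0xbf  0x00  0xb0 ]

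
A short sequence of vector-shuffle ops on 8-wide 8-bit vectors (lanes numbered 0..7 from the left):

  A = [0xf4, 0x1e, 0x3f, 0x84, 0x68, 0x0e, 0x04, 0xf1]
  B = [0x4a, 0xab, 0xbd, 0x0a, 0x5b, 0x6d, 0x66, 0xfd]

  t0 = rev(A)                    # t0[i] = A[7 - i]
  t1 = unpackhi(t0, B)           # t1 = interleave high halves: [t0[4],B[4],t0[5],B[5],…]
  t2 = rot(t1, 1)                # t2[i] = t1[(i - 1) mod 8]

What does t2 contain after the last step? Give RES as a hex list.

RES = [0xfd, 0x84, 0x5b, 0x3f, 0x6d, 0x1e, 0x66, 0xf4]

t0 = [0xf1, 0x04, 0x0e, 0x68, 0x84, 0x3f, 0x1e, 0xf4]
t1 = [0x84, 0x5b, 0x3f, 0x6d, 0x1e, 0x66, 0xf4, 0xfd]
t2 = [0xfd, 0x84, 0x5b, 0x3f, 0x6d, 0x1e, 0x66, 0xf4]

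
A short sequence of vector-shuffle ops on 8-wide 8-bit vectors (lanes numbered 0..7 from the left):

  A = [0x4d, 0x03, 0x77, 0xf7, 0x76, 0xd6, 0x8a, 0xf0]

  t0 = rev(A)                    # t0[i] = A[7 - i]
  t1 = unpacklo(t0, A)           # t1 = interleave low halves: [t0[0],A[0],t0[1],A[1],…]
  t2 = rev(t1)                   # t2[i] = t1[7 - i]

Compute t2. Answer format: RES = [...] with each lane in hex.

RES = [0xf7, 0x76, 0x77, 0xd6, 0x03, 0x8a, 0x4d, 0xf0]

→ t0 |f0|8a|d6|76|f7|77|03|4d|
→ t1 |f0|4d|8a|03|d6|77|76|f7|
→ t2 |f7|76|77|d6|03|8a|4d|f0|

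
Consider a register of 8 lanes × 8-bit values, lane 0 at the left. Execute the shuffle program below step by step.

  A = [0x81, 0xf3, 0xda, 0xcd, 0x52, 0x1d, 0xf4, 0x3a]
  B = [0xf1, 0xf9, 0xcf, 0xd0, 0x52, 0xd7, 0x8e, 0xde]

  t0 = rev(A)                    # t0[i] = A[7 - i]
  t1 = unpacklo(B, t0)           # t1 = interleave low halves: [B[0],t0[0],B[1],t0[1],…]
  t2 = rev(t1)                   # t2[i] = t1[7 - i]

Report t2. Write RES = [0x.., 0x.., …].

RES = [ 0x52  0xd0  0x1d  0xcf  0xf4  0xf9  0x3a  0xf1 ]

  t0: 3a f4 1d 52 cd da f3 81
  t1: f1 3a f9 f4 cf 1d d0 52
  t2: 52 d0 1d cf f4 f9 3a f1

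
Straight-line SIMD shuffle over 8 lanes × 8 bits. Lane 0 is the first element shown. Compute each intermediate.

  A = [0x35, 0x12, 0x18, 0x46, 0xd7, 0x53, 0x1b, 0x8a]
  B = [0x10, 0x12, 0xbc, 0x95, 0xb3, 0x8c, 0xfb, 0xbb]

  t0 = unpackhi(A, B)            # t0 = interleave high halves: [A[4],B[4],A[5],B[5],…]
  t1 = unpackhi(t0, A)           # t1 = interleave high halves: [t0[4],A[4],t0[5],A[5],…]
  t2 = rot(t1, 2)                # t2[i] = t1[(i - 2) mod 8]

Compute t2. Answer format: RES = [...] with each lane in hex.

  t0: d7 b3 53 8c 1b fb 8a bb
  t1: 1b d7 fb 53 8a 1b bb 8a
  t2: bb 8a 1b d7 fb 53 8a 1b

RES = [ 0xbb  0x8a  0x1b  0xd7  0xfb  0x53  0x8a  0x1b ]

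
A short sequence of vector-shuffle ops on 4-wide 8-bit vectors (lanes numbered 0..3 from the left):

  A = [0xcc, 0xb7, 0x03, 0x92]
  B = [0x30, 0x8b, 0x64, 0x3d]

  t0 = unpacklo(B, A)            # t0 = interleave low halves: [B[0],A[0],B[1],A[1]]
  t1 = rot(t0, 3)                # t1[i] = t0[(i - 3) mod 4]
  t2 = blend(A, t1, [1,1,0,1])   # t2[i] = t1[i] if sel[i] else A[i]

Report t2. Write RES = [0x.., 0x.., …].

t0 = [0x30, 0xcc, 0x8b, 0xb7]
t1 = [0xcc, 0x8b, 0xb7, 0x30]
t2 = [0xcc, 0x8b, 0x03, 0x30]

RES = [ 0xcc  0x8b  0x03  0x30 ]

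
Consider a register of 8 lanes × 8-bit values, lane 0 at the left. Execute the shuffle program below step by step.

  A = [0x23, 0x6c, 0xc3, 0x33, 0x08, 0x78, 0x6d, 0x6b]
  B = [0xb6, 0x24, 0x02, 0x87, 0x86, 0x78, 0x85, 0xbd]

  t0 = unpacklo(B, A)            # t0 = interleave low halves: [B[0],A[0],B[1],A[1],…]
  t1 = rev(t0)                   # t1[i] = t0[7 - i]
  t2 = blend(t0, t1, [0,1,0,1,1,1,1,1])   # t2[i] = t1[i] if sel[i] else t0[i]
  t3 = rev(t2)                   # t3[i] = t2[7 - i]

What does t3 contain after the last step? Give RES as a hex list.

RES = [ 0xb6  0x23  0x24  0x6c  0x02  0x24  0x87  0xb6 ]

→ t0 |b6|23|24|6c|02|c3|87|33|
→ t1 |33|87|c3|02|6c|24|23|b6|
→ t2 |b6|87|24|02|6c|24|23|b6|
→ t3 |b6|23|24|6c|02|24|87|b6|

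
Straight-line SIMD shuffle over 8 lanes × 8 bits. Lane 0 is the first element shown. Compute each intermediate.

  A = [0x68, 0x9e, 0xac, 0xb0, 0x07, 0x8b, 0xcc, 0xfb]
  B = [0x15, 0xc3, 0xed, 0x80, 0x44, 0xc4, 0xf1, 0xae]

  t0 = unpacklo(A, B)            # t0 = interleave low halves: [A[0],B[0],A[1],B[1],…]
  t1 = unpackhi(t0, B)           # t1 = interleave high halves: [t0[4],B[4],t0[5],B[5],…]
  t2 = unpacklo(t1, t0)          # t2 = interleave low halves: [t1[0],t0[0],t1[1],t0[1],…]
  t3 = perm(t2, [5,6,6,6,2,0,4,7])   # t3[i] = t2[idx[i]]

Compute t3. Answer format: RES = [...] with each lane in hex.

→ t0 |68|15|9e|c3|ac|ed|b0|80|
→ t1 |ac|44|ed|c4|b0|f1|80|ae|
→ t2 |ac|68|44|15|ed|9e|c4|c3|
→ t3 |9e|c4|c4|c4|44|ac|ed|c3|

RES = [ 0x9e  0xc4  0xc4  0xc4  0x44  0xac  0xed  0xc3 ]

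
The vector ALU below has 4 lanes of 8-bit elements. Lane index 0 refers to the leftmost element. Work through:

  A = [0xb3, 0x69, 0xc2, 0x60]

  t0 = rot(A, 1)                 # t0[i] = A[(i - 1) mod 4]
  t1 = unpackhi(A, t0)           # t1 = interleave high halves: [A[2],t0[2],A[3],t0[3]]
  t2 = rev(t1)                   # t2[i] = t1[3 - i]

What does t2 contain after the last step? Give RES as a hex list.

  t0: 60 b3 69 c2
  t1: c2 69 60 c2
  t2: c2 60 69 c2

RES = [ 0xc2  0x60  0x69  0xc2 ]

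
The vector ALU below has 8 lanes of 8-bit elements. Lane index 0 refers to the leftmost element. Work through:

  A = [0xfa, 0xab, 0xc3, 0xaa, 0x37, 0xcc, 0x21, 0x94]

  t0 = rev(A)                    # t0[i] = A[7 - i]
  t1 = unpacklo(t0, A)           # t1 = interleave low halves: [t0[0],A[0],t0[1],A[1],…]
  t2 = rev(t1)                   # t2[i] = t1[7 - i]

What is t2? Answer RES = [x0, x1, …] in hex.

→ t0 |94|21|cc|37|aa|c3|ab|fa|
→ t1 |94|fa|21|ab|cc|c3|37|aa|
→ t2 |aa|37|c3|cc|ab|21|fa|94|

RES = [0xaa, 0x37, 0xc3, 0xcc, 0xab, 0x21, 0xfa, 0x94]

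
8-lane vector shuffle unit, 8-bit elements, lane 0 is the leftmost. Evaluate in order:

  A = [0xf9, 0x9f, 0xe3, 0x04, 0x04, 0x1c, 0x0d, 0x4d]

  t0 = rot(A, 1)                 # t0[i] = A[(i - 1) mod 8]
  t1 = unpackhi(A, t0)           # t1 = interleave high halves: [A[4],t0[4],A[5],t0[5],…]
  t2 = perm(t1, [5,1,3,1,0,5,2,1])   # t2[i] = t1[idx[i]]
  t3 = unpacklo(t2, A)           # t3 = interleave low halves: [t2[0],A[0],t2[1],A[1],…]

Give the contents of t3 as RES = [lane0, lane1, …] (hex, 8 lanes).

t0 = [0x4d, 0xf9, 0x9f, 0xe3, 0x04, 0x04, 0x1c, 0x0d]
t1 = [0x04, 0x04, 0x1c, 0x04, 0x0d, 0x1c, 0x4d, 0x0d]
t2 = [0x1c, 0x04, 0x04, 0x04, 0x04, 0x1c, 0x1c, 0x04]
t3 = [0x1c, 0xf9, 0x04, 0x9f, 0x04, 0xe3, 0x04, 0x04]

RES = [ 0x1c  0xf9  0x04  0x9f  0x04  0xe3  0x04  0x04 ]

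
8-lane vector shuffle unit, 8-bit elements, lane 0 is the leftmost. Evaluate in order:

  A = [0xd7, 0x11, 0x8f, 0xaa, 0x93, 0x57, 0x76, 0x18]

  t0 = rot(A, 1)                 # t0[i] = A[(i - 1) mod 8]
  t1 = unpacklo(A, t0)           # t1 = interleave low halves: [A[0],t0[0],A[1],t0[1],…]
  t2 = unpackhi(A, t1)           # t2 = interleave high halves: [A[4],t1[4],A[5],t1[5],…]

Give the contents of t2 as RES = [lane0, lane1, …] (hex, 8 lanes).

  t0: 18 d7 11 8f aa 93 57 76
  t1: d7 18 11 d7 8f 11 aa 8f
  t2: 93 8f 57 11 76 aa 18 8f

RES = [0x93, 0x8f, 0x57, 0x11, 0x76, 0xaa, 0x18, 0x8f]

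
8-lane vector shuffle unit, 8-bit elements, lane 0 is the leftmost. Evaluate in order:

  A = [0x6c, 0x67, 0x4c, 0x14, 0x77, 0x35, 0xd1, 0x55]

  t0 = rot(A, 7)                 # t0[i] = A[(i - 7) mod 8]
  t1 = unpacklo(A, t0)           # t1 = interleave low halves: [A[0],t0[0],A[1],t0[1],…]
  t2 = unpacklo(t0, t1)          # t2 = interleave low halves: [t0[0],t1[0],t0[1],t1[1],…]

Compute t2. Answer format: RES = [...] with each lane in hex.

  t0: 67 4c 14 77 35 d1 55 6c
  t1: 6c 67 67 4c 4c 14 14 77
  t2: 67 6c 4c 67 14 67 77 4c

RES = [0x67, 0x6c, 0x4c, 0x67, 0x14, 0x67, 0x77, 0x4c]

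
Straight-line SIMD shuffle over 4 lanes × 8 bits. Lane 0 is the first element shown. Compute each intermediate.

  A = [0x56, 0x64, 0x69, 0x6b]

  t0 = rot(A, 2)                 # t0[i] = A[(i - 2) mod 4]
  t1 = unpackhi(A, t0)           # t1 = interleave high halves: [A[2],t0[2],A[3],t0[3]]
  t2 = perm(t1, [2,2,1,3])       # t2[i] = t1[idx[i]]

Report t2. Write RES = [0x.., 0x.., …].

RES = [0x6b, 0x6b, 0x56, 0x64]

  t0: 69 6b 56 64
  t1: 69 56 6b 64
  t2: 6b 6b 56 64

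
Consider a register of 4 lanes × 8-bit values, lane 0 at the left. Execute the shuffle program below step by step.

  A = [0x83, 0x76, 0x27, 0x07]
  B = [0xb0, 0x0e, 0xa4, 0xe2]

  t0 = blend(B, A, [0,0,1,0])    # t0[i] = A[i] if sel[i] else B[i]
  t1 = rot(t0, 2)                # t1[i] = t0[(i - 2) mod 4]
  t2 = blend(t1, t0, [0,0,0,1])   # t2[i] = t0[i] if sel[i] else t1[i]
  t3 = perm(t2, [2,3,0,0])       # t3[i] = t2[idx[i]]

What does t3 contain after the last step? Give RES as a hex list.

t0 = [0xb0, 0x0e, 0x27, 0xe2]
t1 = [0x27, 0xe2, 0xb0, 0x0e]
t2 = [0x27, 0xe2, 0xb0, 0xe2]
t3 = [0xb0, 0xe2, 0x27, 0x27]

RES = [0xb0, 0xe2, 0x27, 0x27]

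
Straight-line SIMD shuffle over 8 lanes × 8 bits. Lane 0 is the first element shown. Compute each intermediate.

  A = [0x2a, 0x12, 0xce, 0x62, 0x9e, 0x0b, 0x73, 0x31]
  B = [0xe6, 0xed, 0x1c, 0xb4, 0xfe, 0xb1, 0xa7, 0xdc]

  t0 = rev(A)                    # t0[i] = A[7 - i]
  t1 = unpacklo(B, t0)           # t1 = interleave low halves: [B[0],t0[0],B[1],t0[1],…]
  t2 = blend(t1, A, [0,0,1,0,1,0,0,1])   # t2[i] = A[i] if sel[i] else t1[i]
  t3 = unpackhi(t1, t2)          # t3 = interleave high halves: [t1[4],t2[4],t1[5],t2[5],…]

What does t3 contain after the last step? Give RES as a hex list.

  t0: 31 73 0b 9e 62 ce 12 2a
  t1: e6 31 ed 73 1c 0b b4 9e
  t2: e6 31 ce 73 9e 0b b4 31
  t3: 1c 9e 0b 0b b4 b4 9e 31

RES = [0x1c, 0x9e, 0x0b, 0x0b, 0xb4, 0xb4, 0x9e, 0x31]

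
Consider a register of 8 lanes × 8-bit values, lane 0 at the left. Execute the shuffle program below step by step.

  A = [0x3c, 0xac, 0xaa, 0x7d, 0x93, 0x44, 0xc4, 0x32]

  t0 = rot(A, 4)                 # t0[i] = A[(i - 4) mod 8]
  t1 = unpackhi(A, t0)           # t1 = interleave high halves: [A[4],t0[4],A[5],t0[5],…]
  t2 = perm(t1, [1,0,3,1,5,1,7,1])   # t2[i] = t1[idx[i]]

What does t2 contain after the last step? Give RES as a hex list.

t0 = [0x93, 0x44, 0xc4, 0x32, 0x3c, 0xac, 0xaa, 0x7d]
t1 = [0x93, 0x3c, 0x44, 0xac, 0xc4, 0xaa, 0x32, 0x7d]
t2 = [0x3c, 0x93, 0xac, 0x3c, 0xaa, 0x3c, 0x7d, 0x3c]

RES = [0x3c, 0x93, 0xac, 0x3c, 0xaa, 0x3c, 0x7d, 0x3c]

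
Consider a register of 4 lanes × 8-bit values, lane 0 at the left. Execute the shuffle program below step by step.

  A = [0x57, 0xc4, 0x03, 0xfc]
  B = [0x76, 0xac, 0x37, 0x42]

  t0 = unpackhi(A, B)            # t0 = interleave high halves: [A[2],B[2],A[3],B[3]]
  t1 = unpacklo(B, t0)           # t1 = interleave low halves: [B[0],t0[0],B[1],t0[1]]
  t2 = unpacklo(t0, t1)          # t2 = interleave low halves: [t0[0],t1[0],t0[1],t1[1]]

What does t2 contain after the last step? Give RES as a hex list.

t0 = [0x03, 0x37, 0xfc, 0x42]
t1 = [0x76, 0x03, 0xac, 0x37]
t2 = [0x03, 0x76, 0x37, 0x03]

RES = [0x03, 0x76, 0x37, 0x03]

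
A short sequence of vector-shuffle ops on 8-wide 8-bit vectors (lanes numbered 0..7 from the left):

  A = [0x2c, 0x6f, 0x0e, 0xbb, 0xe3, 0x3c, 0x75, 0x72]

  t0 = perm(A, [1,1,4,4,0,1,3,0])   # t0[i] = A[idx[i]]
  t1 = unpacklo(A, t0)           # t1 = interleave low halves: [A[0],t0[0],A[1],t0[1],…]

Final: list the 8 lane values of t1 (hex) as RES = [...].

  t0: 6f 6f e3 e3 2c 6f bb 2c
  t1: 2c 6f 6f 6f 0e e3 bb e3

RES = [ 0x2c  0x6f  0x6f  0x6f  0x0e  0xe3  0xbb  0xe3 ]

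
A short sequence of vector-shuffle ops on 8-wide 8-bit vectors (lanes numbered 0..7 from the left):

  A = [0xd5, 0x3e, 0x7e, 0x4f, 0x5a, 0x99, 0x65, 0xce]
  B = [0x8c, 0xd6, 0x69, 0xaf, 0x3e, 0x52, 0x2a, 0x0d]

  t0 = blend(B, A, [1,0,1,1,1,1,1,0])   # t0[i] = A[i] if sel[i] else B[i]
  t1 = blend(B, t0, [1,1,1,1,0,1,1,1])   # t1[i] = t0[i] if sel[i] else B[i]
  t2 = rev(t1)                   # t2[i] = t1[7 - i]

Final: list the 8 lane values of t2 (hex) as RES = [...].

  t0: d5 d6 7e 4f 5a 99 65 0d
  t1: d5 d6 7e 4f 3e 99 65 0d
  t2: 0d 65 99 3e 4f 7e d6 d5

RES = [0x0d, 0x65, 0x99, 0x3e, 0x4f, 0x7e, 0xd6, 0xd5]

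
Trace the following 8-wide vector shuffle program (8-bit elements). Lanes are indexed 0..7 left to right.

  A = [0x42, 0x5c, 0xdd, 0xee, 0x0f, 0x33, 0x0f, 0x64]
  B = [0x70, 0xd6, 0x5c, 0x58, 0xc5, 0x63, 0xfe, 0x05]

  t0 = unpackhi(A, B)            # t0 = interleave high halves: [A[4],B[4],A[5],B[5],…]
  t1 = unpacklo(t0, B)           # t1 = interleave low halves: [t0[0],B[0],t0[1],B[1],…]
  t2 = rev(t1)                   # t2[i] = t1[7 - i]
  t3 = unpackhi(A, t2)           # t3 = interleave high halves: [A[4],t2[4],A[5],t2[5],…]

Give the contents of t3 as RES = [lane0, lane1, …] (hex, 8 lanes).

t0 = [0x0f, 0xc5, 0x33, 0x63, 0x0f, 0xfe, 0x64, 0x05]
t1 = [0x0f, 0x70, 0xc5, 0xd6, 0x33, 0x5c, 0x63, 0x58]
t2 = [0x58, 0x63, 0x5c, 0x33, 0xd6, 0xc5, 0x70, 0x0f]
t3 = [0x0f, 0xd6, 0x33, 0xc5, 0x0f, 0x70, 0x64, 0x0f]

RES = [0x0f, 0xd6, 0x33, 0xc5, 0x0f, 0x70, 0x64, 0x0f]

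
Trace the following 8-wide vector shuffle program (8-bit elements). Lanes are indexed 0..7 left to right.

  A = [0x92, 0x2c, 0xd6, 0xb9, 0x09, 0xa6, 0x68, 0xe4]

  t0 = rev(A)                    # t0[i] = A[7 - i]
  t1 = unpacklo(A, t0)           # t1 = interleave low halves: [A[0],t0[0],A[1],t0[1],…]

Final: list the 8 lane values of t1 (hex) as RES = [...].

RES = [ 0x92  0xe4  0x2c  0x68  0xd6  0xa6  0xb9  0x09 ]

t0 = [0xe4, 0x68, 0xa6, 0x09, 0xb9, 0xd6, 0x2c, 0x92]
t1 = [0x92, 0xe4, 0x2c, 0x68, 0xd6, 0xa6, 0xb9, 0x09]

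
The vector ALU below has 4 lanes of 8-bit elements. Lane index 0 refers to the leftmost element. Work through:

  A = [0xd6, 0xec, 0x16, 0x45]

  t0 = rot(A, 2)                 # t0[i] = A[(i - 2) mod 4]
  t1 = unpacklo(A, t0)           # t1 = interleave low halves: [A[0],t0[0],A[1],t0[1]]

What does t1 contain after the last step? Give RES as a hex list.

RES = [0xd6, 0x16, 0xec, 0x45]

  t0: 16 45 d6 ec
  t1: d6 16 ec 45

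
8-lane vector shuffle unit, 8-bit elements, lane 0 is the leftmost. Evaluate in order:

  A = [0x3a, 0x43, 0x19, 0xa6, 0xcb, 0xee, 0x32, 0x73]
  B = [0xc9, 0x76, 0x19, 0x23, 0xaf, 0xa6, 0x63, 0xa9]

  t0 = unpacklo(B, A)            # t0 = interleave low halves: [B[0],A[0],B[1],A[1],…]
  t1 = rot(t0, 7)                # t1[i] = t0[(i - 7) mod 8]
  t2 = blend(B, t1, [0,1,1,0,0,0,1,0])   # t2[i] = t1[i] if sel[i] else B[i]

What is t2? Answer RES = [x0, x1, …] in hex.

t0 = [0xc9, 0x3a, 0x76, 0x43, 0x19, 0x19, 0x23, 0xa6]
t1 = [0x3a, 0x76, 0x43, 0x19, 0x19, 0x23, 0xa6, 0xc9]
t2 = [0xc9, 0x76, 0x43, 0x23, 0xaf, 0xa6, 0xa6, 0xa9]

RES = [0xc9, 0x76, 0x43, 0x23, 0xaf, 0xa6, 0xa6, 0xa9]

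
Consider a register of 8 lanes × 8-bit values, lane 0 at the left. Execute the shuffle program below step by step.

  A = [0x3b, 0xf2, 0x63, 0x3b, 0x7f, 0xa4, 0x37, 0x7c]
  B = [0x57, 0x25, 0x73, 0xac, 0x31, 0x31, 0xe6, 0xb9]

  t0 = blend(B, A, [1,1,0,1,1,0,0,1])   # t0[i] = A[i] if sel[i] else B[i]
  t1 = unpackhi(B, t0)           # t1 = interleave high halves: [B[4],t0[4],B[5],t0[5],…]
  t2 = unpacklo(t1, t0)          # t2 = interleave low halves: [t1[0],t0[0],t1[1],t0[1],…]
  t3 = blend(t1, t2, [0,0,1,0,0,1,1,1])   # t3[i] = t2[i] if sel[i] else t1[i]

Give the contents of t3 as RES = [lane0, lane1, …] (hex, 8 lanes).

→ t0 |3b|f2|73|3b|7f|31|e6|7c|
→ t1 |31|7f|31|31|e6|e6|b9|7c|
→ t2 |31|3b|7f|f2|31|73|31|3b|
→ t3 |31|7f|7f|31|e6|73|31|3b|

RES = [0x31, 0x7f, 0x7f, 0x31, 0xe6, 0x73, 0x31, 0x3b]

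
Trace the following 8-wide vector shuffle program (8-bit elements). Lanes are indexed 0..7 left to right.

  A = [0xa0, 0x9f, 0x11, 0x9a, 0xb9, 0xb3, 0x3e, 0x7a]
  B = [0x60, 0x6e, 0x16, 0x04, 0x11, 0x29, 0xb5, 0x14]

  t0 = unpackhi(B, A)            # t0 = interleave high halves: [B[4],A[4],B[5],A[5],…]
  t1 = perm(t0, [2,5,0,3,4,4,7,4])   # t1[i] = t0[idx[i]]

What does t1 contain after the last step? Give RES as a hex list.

  t0: 11 b9 29 b3 b5 3e 14 7a
  t1: 29 3e 11 b3 b5 b5 7a b5

RES = [0x29, 0x3e, 0x11, 0xb3, 0xb5, 0xb5, 0x7a, 0xb5]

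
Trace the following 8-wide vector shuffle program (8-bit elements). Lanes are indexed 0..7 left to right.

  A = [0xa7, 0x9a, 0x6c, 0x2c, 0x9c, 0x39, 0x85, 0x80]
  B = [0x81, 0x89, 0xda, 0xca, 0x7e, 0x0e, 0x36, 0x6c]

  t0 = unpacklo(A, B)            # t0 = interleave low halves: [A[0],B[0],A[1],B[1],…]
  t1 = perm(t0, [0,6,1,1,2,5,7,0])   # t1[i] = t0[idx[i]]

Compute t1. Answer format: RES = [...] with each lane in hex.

RES = [ 0xa7  0x2c  0x81  0x81  0x9a  0xda  0xca  0xa7 ]

t0 = [0xa7, 0x81, 0x9a, 0x89, 0x6c, 0xda, 0x2c, 0xca]
t1 = [0xa7, 0x2c, 0x81, 0x81, 0x9a, 0xda, 0xca, 0xa7]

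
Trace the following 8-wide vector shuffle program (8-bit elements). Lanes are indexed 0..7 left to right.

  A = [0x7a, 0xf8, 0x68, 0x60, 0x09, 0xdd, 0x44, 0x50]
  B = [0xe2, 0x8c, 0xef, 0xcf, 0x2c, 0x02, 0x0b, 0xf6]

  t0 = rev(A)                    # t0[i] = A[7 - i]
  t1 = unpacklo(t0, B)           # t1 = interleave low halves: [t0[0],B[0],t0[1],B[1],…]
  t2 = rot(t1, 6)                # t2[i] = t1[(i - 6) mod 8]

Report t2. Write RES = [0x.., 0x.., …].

t0 = [0x50, 0x44, 0xdd, 0x09, 0x60, 0x68, 0xf8, 0x7a]
t1 = [0x50, 0xe2, 0x44, 0x8c, 0xdd, 0xef, 0x09, 0xcf]
t2 = [0x44, 0x8c, 0xdd, 0xef, 0x09, 0xcf, 0x50, 0xe2]

RES = [0x44, 0x8c, 0xdd, 0xef, 0x09, 0xcf, 0x50, 0xe2]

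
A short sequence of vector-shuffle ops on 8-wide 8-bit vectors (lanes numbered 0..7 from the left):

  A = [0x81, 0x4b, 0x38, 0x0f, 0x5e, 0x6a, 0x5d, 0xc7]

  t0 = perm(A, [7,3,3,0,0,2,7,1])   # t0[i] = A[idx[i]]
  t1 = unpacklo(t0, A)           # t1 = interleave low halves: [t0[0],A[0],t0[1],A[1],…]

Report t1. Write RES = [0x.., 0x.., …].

  t0: c7 0f 0f 81 81 38 c7 4b
  t1: c7 81 0f 4b 0f 38 81 0f

RES = [ 0xc7  0x81  0x0f  0x4b  0x0f  0x38  0x81  0x0f ]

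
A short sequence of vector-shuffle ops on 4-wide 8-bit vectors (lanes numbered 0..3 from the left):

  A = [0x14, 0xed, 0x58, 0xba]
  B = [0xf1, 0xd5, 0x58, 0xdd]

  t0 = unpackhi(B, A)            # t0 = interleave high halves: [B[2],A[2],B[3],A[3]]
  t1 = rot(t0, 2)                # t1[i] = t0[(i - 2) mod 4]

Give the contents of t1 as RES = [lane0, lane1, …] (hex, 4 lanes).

RES = [ 0xdd  0xba  0x58  0x58 ]

t0 = [0x58, 0x58, 0xdd, 0xba]
t1 = [0xdd, 0xba, 0x58, 0x58]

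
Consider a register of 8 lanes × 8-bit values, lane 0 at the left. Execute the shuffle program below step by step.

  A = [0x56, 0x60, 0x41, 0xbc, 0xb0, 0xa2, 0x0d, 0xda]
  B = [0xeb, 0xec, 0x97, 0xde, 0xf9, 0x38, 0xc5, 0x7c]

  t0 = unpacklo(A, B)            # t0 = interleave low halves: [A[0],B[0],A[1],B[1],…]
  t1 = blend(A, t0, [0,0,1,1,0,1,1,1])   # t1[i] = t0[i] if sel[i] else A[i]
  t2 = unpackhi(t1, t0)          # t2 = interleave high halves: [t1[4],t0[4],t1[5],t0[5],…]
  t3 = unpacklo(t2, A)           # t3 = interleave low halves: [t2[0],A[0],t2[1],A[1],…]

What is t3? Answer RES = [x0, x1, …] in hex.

t0 = [0x56, 0xeb, 0x60, 0xec, 0x41, 0x97, 0xbc, 0xde]
t1 = [0x56, 0x60, 0x60, 0xec, 0xb0, 0x97, 0xbc, 0xde]
t2 = [0xb0, 0x41, 0x97, 0x97, 0xbc, 0xbc, 0xde, 0xde]
t3 = [0xb0, 0x56, 0x41, 0x60, 0x97, 0x41, 0x97, 0xbc]

RES = [ 0xb0  0x56  0x41  0x60  0x97  0x41  0x97  0xbc ]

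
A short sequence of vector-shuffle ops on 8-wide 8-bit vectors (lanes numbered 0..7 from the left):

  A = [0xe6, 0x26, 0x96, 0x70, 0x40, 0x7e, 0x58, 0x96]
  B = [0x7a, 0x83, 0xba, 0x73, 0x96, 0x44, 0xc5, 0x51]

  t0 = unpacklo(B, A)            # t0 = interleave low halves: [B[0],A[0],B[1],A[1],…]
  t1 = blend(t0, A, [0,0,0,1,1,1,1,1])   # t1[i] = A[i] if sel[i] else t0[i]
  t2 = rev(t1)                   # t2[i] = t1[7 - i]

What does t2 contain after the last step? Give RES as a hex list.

RES = [0x96, 0x58, 0x7e, 0x40, 0x70, 0x83, 0xe6, 0x7a]

t0 = [0x7a, 0xe6, 0x83, 0x26, 0xba, 0x96, 0x73, 0x70]
t1 = [0x7a, 0xe6, 0x83, 0x70, 0x40, 0x7e, 0x58, 0x96]
t2 = [0x96, 0x58, 0x7e, 0x40, 0x70, 0x83, 0xe6, 0x7a]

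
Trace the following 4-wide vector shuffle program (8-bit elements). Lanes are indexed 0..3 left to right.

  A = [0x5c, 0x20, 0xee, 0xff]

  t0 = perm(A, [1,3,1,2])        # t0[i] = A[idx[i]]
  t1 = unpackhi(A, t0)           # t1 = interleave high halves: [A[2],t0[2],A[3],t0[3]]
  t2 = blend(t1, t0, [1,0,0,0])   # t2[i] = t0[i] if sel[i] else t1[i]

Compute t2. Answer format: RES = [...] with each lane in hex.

  t0: 20 ff 20 ee
  t1: ee 20 ff ee
  t2: 20 20 ff ee

RES = [0x20, 0x20, 0xff, 0xee]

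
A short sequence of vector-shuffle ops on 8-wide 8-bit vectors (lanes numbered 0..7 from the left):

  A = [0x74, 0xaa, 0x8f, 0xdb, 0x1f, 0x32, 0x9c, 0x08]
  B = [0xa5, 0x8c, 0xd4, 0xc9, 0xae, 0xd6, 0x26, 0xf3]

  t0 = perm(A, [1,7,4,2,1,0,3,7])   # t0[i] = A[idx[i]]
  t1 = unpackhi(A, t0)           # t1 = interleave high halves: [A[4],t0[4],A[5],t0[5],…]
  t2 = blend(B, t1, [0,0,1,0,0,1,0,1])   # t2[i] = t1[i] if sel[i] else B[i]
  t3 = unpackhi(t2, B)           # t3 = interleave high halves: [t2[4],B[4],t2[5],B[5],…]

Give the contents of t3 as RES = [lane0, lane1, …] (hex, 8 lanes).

→ t0 |aa|08|1f|8f|aa|74|db|08|
→ t1 |1f|aa|32|74|9c|db|08|08|
→ t2 |a5|8c|32|c9|ae|db|26|08|
→ t3 |ae|ae|db|d6|26|26|08|f3|

RES = [0xae, 0xae, 0xdb, 0xd6, 0x26, 0x26, 0x08, 0xf3]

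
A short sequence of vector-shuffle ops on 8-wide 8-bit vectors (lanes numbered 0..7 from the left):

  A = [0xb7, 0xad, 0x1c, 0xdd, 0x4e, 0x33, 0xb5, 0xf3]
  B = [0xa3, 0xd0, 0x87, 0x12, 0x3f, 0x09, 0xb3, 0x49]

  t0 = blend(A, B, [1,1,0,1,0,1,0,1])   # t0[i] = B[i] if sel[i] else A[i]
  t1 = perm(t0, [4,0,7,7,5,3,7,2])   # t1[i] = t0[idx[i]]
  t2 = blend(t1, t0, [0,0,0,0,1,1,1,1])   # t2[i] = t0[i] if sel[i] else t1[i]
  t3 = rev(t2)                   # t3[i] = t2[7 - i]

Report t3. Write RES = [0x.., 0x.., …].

RES = [ 0x49  0xb5  0x09  0x4e  0x49  0x49  0xa3  0x4e ]

t0 = [0xa3, 0xd0, 0x1c, 0x12, 0x4e, 0x09, 0xb5, 0x49]
t1 = [0x4e, 0xa3, 0x49, 0x49, 0x09, 0x12, 0x49, 0x1c]
t2 = [0x4e, 0xa3, 0x49, 0x49, 0x4e, 0x09, 0xb5, 0x49]
t3 = [0x49, 0xb5, 0x09, 0x4e, 0x49, 0x49, 0xa3, 0x4e]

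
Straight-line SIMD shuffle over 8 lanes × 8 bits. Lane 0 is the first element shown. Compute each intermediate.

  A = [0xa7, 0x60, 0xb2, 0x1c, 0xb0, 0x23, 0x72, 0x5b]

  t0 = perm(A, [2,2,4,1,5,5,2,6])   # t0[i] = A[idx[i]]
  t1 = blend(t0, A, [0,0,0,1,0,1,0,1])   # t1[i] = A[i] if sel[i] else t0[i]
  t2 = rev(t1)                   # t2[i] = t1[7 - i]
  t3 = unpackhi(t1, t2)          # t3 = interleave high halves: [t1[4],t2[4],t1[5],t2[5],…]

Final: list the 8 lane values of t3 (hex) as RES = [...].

→ t0 |b2|b2|b0|60|23|23|b2|72|
→ t1 |b2|b2|b0|1c|23|23|b2|5b|
→ t2 |5b|b2|23|23|1c|b0|b2|b2|
→ t3 |23|1c|23|b0|b2|b2|5b|b2|

RES = [0x23, 0x1c, 0x23, 0xb0, 0xb2, 0xb2, 0x5b, 0xb2]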